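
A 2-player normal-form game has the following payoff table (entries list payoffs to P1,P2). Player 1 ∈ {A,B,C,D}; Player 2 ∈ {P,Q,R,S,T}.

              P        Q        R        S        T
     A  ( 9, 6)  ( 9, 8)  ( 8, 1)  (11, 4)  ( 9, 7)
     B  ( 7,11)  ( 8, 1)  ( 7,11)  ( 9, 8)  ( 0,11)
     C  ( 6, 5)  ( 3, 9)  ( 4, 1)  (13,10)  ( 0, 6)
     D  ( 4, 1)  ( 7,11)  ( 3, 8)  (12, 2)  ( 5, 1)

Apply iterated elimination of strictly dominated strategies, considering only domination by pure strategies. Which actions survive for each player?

IESDS → P1:{A,C,D} P2:{Q,S}

P1 drop B (A beats it: P:9>7 Q:9>8 R:8>7 S:11>9 T:9>0)
P2 drop P (Q beats it: A:8>6 C:9>5 D:11>1)
P2 drop R (Q beats it: A:8>1 C:9>1 D:11>8)
P2 drop T (Q beats it: A:8>7 C:9>6 D:11>1)
P1→{A,C,D} P2→{Q,S}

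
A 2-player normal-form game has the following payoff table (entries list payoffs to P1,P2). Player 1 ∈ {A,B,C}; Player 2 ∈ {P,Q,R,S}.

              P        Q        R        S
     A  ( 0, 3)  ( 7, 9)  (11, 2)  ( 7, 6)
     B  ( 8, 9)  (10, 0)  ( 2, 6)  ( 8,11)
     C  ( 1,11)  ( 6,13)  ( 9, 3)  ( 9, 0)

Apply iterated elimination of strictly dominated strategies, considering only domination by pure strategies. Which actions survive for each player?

P2 drop R (P beats it: A:3>2 B:9>6 C:11>3)
P1 drop A (B beats it: P:8>0 Q:10>7 S:8>7)
P1→{B,C} P2→{P,Q,S}

IESDS → P1:{B,C} P2:{P,Q,S}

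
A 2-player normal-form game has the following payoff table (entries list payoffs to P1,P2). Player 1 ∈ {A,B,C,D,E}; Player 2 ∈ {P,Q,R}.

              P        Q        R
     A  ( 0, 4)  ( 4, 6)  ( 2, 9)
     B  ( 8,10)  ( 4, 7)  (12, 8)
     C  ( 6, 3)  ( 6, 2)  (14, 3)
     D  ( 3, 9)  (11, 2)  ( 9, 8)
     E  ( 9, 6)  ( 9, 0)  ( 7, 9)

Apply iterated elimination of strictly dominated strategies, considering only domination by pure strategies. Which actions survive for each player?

IESDS → P1:{B,C,E} P2:{P,R}

P1 drop A (C beats it: P:6>0 Q:6>4 R:14>2)
P2 drop Q (P beats it: B:10>7 C:3>2 D:9>2 E:6>0)
P1 drop D (B beats it: P:8>3 R:12>9)
P1→{B,C,E} P2→{P,R}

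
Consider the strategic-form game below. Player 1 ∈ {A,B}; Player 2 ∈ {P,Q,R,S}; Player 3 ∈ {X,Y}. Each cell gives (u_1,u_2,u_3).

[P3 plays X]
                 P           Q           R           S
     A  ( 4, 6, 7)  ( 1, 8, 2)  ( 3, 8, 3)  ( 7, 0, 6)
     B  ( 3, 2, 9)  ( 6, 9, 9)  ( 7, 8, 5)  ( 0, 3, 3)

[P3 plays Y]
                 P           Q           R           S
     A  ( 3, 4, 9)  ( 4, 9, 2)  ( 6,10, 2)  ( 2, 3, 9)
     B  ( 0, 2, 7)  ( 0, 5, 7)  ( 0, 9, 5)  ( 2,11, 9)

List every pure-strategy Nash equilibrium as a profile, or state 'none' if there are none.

PSNE = {(B,Q,X), (B,S,Y)}

(A,P,X): not NE [P2→R gives 8>6; P3→Y gives 9>7]
(A,P,Y): not NE [P2→R gives 10>4]
(A,Q,X): not NE [P1→B gives 6>1]
(A,Q,Y): not NE [P2→R gives 10>9]
(A,R,X): not NE [P1→B gives 7>3]
(A,R,Y): not NE [P3→X gives 3>2]
(A,S,X): not NE [P2→R gives 8>0; P3→Y gives 9>6]
(A,S,Y): not NE [P2→R gives 10>3]
(B,P,X): not NE [P1→A gives 4>3; P2→Q gives 9>2]
(B,P,Y): not NE [P1→A gives 3>0; P2→S gives 11>2; P3→X gives 9>7]
(B,Q,X): NE
(B,Q,Y): not NE [P1→A gives 4>0; P2→S gives 11>5; P3→X gives 9>7]
(B,R,X): not NE [P2→Q gives 9>8]
(B,R,Y): not NE [P1→A gives 6>0; P2→S gives 11>9]
(B,S,X): not NE [P1→A gives 7>0; P2→Q gives 9>3; P3→Y gives 9>3]
(B,S,Y): NE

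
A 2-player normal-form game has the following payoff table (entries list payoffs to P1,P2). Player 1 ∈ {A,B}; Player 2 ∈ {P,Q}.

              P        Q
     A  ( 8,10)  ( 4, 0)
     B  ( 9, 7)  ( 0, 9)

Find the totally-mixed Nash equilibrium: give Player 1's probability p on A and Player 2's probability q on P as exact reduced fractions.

P1 indiff ⇒ q·8+(1-q)·4 = q·9+(1-q)·0 ⇒ q(-1) = (1-q)(-4) ⇒ q = 4/5
P2 indiff ⇒ p·10+(1-p)·7 = p·0+(1-p)·9 ⇒ p(10) = (1-p)(2) ⇒ p = 1/6

(p,q) = (1/6, 4/5)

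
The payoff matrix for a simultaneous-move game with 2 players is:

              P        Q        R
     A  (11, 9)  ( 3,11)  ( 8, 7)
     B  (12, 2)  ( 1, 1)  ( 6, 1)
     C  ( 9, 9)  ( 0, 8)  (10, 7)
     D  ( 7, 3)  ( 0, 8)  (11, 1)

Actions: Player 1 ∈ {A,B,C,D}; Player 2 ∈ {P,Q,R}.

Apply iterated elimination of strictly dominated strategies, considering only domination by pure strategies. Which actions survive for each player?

Survivors P1:{A,B} P2:{P,Q}

P2 drop R (P beats it: A:9>7 B:2>1 C:9>7 D:3>1)
P1 drop C (A beats it: P:11>9 Q:3>0)
P1 drop D (A beats it: P:11>7 Q:3>0)
P1→{A,B} P2→{P,Q}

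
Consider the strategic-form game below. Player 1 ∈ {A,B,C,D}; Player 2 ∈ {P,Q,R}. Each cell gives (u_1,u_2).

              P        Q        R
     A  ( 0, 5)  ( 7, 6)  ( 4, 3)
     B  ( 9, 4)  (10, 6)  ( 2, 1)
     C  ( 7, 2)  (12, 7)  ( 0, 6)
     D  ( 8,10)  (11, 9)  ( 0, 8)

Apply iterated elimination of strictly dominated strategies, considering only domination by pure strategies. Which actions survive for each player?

P2 drop R (Q beats it: A:6>3 B:6>1 C:7>6 D:9>8)
P1 drop A (B beats it: P:9>0 Q:10>7)
P1→{B,C,D} P2→{P,Q}

Survivors P1:{B,C,D} P2:{P,Q}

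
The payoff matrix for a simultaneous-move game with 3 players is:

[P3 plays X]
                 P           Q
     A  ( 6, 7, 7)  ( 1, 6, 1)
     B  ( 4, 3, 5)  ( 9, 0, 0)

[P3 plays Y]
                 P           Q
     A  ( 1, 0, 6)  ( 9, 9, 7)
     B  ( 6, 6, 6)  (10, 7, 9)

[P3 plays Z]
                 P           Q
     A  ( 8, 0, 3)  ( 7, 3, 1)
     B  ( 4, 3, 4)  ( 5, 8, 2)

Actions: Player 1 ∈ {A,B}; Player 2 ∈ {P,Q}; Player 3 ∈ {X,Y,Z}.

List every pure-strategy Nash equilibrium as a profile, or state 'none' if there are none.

(A,P,X): NE
(A,P,Y): not NE [P1→B gives 6>1; P2→Q gives 9>0; P3→X gives 7>6]
(A,P,Z): not NE [P2→Q gives 3>0; P3→X gives 7>3]
(A,Q,X): not NE [P1→B gives 9>1; P2→P gives 7>6; P3→Y gives 7>1]
(A,Q,Y): not NE [P1→B gives 10>9]
(A,Q,Z): not NE [P3→Y gives 7>1]
(B,P,X): not NE [P1→A gives 6>4; P3→Y gives 6>5]
(B,P,Y): not NE [P2→Q gives 7>6]
(B,P,Z): not NE [P1→A gives 8>4; P2→Q gives 8>3; P3→Y gives 6>4]
(B,Q,X): not NE [P2→P gives 3>0; P3→Y gives 9>0]
(B,Q,Y): NE
(B,Q,Z): not NE [P1→A gives 7>5; P3→Y gives 9>2]

PSNE = {(A,P,X), (B,Q,Y)}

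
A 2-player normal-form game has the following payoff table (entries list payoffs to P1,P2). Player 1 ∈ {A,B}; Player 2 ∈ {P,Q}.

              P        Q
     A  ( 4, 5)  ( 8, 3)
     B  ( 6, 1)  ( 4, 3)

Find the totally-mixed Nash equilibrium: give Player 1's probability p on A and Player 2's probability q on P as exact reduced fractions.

P1 indiff ⇒ q·4+(1-q)·8 = q·6+(1-q)·4 ⇒ q(-2) = (1-q)(-4) ⇒ q = 2/3
P2 indiff ⇒ p·5+(1-p)·1 = p·3+(1-p)·3 ⇒ p(2) = (1-p)(2) ⇒ p = 1/2

(p,q) = (1/2, 2/3)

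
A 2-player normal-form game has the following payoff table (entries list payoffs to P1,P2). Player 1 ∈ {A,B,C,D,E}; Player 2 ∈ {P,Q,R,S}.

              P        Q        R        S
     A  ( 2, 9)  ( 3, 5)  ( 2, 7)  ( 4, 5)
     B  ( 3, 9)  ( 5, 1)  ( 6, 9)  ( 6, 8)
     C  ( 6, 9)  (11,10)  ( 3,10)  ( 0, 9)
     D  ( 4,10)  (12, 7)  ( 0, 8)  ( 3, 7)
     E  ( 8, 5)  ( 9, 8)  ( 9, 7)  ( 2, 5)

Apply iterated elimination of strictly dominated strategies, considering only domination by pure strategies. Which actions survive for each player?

P1 drop A (B beats it: P:3>2 Q:5>3 R:6>2 S:6>4)
P2 drop S (R beats it: B:9>8 C:10>9 D:8>7 E:7>5)
P1 drop B (E beats it: P:8>3 Q:9>5 R:9>6)
P1→{C,D,E} P2→{P,Q,R}

Survivors P1:{C,D,E} P2:{P,Q,R}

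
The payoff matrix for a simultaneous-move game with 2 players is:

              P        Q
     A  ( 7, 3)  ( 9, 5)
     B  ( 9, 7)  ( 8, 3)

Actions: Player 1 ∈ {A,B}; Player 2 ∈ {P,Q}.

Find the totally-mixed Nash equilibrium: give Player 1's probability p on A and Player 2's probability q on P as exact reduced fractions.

P1 mixes 2/3 on A; P2 mixes 1/3 on P

P1 indiff ⇒ q·7+(1-q)·9 = q·9+(1-q)·8 ⇒ q(-2) = (1-q)(-1) ⇒ q = 1/3
P2 indiff ⇒ p·3+(1-p)·7 = p·5+(1-p)·3 ⇒ p(-2) = (1-p)(-4) ⇒ p = 2/3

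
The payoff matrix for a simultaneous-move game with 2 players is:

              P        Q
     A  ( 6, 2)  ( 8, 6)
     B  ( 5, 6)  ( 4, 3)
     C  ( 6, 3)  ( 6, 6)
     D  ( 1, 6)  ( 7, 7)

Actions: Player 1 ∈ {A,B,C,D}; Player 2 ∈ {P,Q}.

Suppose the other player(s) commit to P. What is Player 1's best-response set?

u_1(A vs P) = 6
u_1(B vs P) = 5
u_1(C vs P) = 6
u_1(D vs P) = 1
max payoff 6 at {A,C}

argmax u_1 = {A,C}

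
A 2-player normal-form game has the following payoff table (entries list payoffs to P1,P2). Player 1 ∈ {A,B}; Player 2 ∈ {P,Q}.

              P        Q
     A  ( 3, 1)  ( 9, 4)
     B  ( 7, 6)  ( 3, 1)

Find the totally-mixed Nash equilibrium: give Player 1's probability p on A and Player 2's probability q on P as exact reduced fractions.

P1 mixes 5/8 on A; P2 mixes 3/5 on P

P1 indiff ⇒ q·3+(1-q)·9 = q·7+(1-q)·3 ⇒ q(-4) = (1-q)(-6) ⇒ q = 3/5
P2 indiff ⇒ p·1+(1-p)·6 = p·4+(1-p)·1 ⇒ p(-3) = (1-p)(-5) ⇒ p = 5/8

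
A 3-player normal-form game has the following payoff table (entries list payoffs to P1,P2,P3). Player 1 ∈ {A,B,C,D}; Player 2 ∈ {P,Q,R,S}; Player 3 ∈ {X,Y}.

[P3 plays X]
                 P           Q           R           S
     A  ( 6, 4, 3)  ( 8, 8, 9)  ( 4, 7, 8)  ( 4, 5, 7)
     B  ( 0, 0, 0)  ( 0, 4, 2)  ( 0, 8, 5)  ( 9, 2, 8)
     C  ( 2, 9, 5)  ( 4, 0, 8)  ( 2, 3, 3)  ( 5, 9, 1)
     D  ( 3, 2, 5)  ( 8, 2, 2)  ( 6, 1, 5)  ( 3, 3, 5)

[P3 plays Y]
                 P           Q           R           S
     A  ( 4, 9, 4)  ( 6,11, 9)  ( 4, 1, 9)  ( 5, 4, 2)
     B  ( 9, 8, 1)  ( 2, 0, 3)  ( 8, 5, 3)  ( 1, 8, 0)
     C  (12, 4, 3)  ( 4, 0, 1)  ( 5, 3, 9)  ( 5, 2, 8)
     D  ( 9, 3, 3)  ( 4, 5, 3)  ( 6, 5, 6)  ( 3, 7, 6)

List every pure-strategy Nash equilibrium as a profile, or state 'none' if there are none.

PSNE = {(A,Q,X), (A,Q,Y)}

(A,P,X): not NE [P2→Q gives 8>4; P3→Y gives 4>3]
(A,P,Y): not NE [P1→C gives 12>4; P2→Q gives 11>9]
(A,Q,X): NE
(A,Q,Y): NE
(A,R,X): not NE [P1→D gives 6>4; P2→Q gives 8>7; P3→Y gives 9>8]
(A,R,Y): not NE [P1→B gives 8>4; P2→Q gives 11>1]
(A,S,X): not NE [P1→B gives 9>4; P2→Q gives 8>5]
(A,S,Y): not NE [P2→Q gives 11>4; P3→X gives 7>2]
(B,P,X): not NE [P1→A gives 6>0; P2→R gives 8>0; P3→Y gives 1>0]
(B,P,Y): not NE [P1→C gives 12>9]
(B,Q,X): not NE [P1→D gives 8>0; P2→R gives 8>4; P3→Y gives 3>2]
(B,Q,Y): not NE [P1→A gives 6>2; P2→S gives 8>0]
(B,R,X): not NE [P1→D gives 6>0]
(B,R,Y): not NE [P2→S gives 8>5; P3→X gives 5>3]
(B,S,X): not NE [P2→R gives 8>2]
(B,S,Y): not NE [P1→C gives 5>1; P3→X gives 8>0]
(C,P,X): not NE [P1→A gives 6>2]
(C,P,Y): not NE [P3→X gives 5>3]
(C,Q,X): not NE [P1→D gives 8>4; P2→S gives 9>0]
(C,Q,Y): not NE [P1→A gives 6>4; P2→P gives 4>0; P3→X gives 8>1]
(C,R,X): not NE [P1→D gives 6>2; P2→S gives 9>3; P3→Y gives 9>3]
(C,R,Y): not NE [P1→B gives 8>5; P2→P gives 4>3]
(C,S,X): not NE [P1→B gives 9>5; P3→Y gives 8>1]
(C,S,Y): not NE [P2→P gives 4>2]
(D,P,X): not NE [P1→A gives 6>3; P2→S gives 3>2]
(D,P,Y): not NE [P1→C gives 12>9; P2→S gives 7>3; P3→X gives 5>3]
(D,Q,X): not NE [P2→S gives 3>2; P3→Y gives 3>2]
(D,Q,Y): not NE [P1→A gives 6>4; P2→S gives 7>5]
(D,R,X): not NE [P2→S gives 3>1; P3→Y gives 6>5]
(D,R,Y): not NE [P1→B gives 8>6; P2→S gives 7>5]
(D,S,X): not NE [P1→B gives 9>3; P3→Y gives 6>5]
(D,S,Y): not NE [P1→C gives 5>3]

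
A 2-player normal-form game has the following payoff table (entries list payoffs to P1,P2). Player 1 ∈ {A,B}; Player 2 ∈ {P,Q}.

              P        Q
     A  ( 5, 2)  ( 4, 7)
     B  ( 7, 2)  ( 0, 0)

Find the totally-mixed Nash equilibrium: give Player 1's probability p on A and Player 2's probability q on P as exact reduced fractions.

P1 mixes 2/7 on A; P2 mixes 2/3 on P

P1 indiff ⇒ q·5+(1-q)·4 = q·7+(1-q)·0 ⇒ q(-2) = (1-q)(-4) ⇒ q = 2/3
P2 indiff ⇒ p·2+(1-p)·2 = p·7+(1-p)·0 ⇒ p(-5) = (1-p)(-2) ⇒ p = 2/7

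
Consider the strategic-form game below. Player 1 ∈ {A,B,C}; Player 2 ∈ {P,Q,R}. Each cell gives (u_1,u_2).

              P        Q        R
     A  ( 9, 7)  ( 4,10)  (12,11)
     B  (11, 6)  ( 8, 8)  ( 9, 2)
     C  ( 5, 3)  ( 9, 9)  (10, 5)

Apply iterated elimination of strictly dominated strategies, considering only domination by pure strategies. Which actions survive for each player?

P2 drop P (Q beats it: A:10>7 B:8>6 C:9>3)
P1 drop B (C beats it: Q:9>8 R:10>9)
P1→{A,C} P2→{Q,R}

Survivors P1:{A,C} P2:{Q,R}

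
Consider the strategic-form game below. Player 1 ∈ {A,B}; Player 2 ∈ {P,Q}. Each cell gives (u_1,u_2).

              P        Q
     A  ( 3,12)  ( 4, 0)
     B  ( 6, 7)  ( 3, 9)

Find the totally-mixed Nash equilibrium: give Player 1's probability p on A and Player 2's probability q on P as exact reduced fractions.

P1 indiff ⇒ q·3+(1-q)·4 = q·6+(1-q)·3 ⇒ q(-3) = (1-q)(-1) ⇒ q = 1/4
P2 indiff ⇒ p·12+(1-p)·7 = p·0+(1-p)·9 ⇒ p(12) = (1-p)(2) ⇒ p = 1/7

(p,q) = (1/7, 1/4)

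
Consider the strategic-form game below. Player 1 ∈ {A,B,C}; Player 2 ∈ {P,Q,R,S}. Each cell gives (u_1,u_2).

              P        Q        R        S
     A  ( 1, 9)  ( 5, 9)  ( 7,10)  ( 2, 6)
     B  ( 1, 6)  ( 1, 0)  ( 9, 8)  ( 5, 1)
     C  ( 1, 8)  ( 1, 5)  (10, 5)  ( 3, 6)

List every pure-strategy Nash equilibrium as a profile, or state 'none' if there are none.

(A,P): not NE [P2→R gives 10>9]
(A,Q): not NE [P2→R gives 10>9]
(A,R): not NE [P1→C gives 10>7]
(A,S): not NE [P1→B gives 5>2; P2→R gives 10>6]
(B,P): not NE [P2→R gives 8>6]
(B,Q): not NE [P1→A gives 5>1; P2→R gives 8>0]
(B,R): not NE [P1→C gives 10>9]
(B,S): not NE [P2→R gives 8>1]
(C,P): NE
(C,Q): not NE [P1→A gives 5>1; P2→P gives 8>5]
(C,R): not NE [P2→P gives 8>5]
(C,S): not NE [P1→B gives 5>3; P2→P gives 8>6]

NE set: (C,P)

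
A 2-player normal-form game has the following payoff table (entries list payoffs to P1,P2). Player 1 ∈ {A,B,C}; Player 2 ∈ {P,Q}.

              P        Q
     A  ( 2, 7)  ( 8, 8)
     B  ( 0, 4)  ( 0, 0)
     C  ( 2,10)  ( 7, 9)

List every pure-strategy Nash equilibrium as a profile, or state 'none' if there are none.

PSNE = {(A,Q), (C,P)}

(A,P): not NE [P2→Q gives 8>7]
(A,Q): NE
(B,P): not NE [P1→C gives 2>0]
(B,Q): not NE [P1→A gives 8>0; P2→P gives 4>0]
(C,P): NE
(C,Q): not NE [P1→A gives 8>7; P2→P gives 10>9]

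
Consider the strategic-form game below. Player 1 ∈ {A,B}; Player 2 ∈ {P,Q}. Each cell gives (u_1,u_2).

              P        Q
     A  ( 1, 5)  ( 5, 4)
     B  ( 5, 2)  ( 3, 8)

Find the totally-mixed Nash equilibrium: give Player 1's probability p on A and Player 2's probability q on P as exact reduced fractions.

p=6/7, q=1/3

P1 indiff ⇒ q·1+(1-q)·5 = q·5+(1-q)·3 ⇒ q(-4) = (1-q)(-2) ⇒ q = 1/3
P2 indiff ⇒ p·5+(1-p)·2 = p·4+(1-p)·8 ⇒ p(1) = (1-p)(6) ⇒ p = 6/7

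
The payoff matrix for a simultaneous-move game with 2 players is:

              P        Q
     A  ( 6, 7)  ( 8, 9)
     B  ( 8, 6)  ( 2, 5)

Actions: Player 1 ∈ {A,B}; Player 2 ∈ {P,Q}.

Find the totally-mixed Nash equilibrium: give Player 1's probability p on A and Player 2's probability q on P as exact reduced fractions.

P1 indiff ⇒ q·6+(1-q)·8 = q·8+(1-q)·2 ⇒ q(-2) = (1-q)(-6) ⇒ q = 3/4
P2 indiff ⇒ p·7+(1-p)·6 = p·9+(1-p)·5 ⇒ p(-2) = (1-p)(-1) ⇒ p = 1/3

(p,q) = (1/3, 3/4)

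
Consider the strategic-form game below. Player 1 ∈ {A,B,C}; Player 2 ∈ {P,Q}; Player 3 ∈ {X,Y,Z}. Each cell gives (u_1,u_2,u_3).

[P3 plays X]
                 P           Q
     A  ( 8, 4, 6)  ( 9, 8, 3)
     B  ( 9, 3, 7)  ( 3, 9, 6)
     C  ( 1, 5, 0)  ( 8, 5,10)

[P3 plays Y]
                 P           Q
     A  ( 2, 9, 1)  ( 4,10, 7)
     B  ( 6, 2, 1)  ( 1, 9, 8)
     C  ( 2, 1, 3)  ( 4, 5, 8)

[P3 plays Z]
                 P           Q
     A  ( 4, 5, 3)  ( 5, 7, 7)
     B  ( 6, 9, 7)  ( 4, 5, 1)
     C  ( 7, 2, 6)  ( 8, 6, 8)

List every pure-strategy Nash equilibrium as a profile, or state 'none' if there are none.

(A,P,X): not NE [P1→B gives 9>8; P2→Q gives 8>4]
(A,P,Y): not NE [P1→B gives 6>2; P2→Q gives 10>9; P3→X gives 6>1]
(A,P,Z): not NE [P1→C gives 7>4; P2→Q gives 7>5; P3→X gives 6>3]
(A,Q,X): not NE [P3→Z gives 7>3]
(A,Q,Y): NE
(A,Q,Z): not NE [P1→C gives 8>5]
(B,P,X): not NE [P2→Q gives 9>3]
(B,P,Y): not NE [P2→Q gives 9>2; P3→Z gives 7>1]
(B,P,Z): not NE [P1→C gives 7>6]
(B,Q,X): not NE [P1→A gives 9>3; P3→Y gives 8>6]
(B,Q,Y): not NE [P1→C gives 4>1]
(B,Q,Z): not NE [P1→C gives 8>4; P2→P gives 9>5; P3→Y gives 8>1]
(C,P,X): not NE [P1→B gives 9>1; P3→Z gives 6>0]
(C,P,Y): not NE [P1→B gives 6>2; P2→Q gives 5>1; P3→Z gives 6>3]
(C,P,Z): not NE [P2→Q gives 6>2]
(C,Q,X): not NE [P1→A gives 9>8]
(C,Q,Y): not NE [P3→X gives 10>8]
(C,Q,Z): not NE [P3→X gives 10>8]

Nash profiles: (A,Q,Y)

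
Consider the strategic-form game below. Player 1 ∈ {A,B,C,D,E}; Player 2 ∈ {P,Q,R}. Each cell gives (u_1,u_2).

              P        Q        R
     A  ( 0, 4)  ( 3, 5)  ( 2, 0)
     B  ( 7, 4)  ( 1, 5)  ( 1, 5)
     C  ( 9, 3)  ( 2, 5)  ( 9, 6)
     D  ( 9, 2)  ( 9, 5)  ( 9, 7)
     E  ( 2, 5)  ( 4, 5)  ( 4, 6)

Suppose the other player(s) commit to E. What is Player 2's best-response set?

P2 best: {R}

u_2(P vs E) = 5
u_2(Q vs E) = 5
u_2(R vs E) = 6
max payoff 6 at {R}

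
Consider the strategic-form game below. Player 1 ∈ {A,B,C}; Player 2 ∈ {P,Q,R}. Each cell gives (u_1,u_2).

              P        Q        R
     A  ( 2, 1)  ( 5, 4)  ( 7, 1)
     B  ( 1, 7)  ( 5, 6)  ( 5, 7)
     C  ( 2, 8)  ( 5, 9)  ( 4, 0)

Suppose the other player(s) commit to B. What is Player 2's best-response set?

argmax u_2 = {P,R}

u_2(P vs B) = 7
u_2(Q vs B) = 6
u_2(R vs B) = 7
max payoff 7 at {P,R}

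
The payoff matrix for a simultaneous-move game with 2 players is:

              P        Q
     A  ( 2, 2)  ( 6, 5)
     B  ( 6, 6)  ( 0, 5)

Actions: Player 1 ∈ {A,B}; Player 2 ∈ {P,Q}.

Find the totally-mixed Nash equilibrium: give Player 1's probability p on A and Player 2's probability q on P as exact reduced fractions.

P1 mixes 1/4 on A; P2 mixes 3/5 on P

P1 indiff ⇒ q·2+(1-q)·6 = q·6+(1-q)·0 ⇒ q(-4) = (1-q)(-6) ⇒ q = 3/5
P2 indiff ⇒ p·2+(1-p)·6 = p·5+(1-p)·5 ⇒ p(-3) = (1-p)(-1) ⇒ p = 1/4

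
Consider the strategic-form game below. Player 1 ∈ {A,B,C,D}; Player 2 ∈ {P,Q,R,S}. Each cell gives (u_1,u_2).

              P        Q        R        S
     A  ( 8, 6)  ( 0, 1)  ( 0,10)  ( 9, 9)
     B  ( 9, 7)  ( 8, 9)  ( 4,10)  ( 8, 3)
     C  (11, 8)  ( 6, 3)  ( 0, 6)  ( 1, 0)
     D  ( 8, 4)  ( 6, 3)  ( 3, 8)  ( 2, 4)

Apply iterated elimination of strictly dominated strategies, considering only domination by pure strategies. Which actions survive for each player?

Remaining: P1:{B,C} P2:{P,R}

P1 drop D (B beats it: P:9>8 Q:8>6 R:4>3 S:8>2)
P2 drop Q (R beats it: A:10>1 B:10>9 C:6>3)
P2 drop S (R beats it: A:10>9 B:10>3 C:6>0)
P1 drop A (B beats it: P:9>8 R:4>0)
P1→{B,C} P2→{P,R}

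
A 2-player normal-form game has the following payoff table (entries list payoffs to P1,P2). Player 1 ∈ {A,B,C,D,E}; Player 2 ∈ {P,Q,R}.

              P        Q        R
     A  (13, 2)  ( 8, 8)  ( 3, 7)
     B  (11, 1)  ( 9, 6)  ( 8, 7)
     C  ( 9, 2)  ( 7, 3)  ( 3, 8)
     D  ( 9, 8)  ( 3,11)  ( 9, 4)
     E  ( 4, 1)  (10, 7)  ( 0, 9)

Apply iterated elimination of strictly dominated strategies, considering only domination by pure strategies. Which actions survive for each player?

P1 drop C (B beats it: P:11>9 Q:9>7 R:8>3)
P2 drop P (Q beats it: A:8>2 B:6>1 D:11>8 E:7>1)
P1 drop A (B beats it: Q:9>8 R:8>3)
P1→{B,D,E} P2→{Q,R}

Remaining: P1:{B,D,E} P2:{Q,R}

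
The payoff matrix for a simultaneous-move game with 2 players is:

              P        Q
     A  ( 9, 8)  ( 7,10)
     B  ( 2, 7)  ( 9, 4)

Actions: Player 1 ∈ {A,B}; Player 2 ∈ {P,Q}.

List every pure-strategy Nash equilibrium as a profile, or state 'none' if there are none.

(A,P): not NE [P2→Q gives 10>8]
(A,Q): not NE [P1→B gives 9>7]
(B,P): not NE [P1→A gives 9>2]
(B,Q): not NE [P2→P gives 7>4]

No pure NE.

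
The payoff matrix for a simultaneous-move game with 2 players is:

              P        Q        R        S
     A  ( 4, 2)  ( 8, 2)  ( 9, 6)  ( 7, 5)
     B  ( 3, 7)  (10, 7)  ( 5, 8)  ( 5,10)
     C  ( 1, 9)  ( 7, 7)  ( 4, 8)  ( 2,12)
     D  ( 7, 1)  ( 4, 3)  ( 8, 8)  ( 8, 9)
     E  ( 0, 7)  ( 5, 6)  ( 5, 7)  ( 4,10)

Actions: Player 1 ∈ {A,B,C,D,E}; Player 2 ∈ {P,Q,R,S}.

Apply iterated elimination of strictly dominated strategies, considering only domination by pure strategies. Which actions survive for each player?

P1 drop C (A beats it: P:4>1 Q:8>7 R:9>4 S:7>2)
P1 drop E (A beats it: P:4>0 Q:8>5 R:9>5 S:7>4)
P2 drop P (R beats it: A:6>2 B:8>7 D:8>1)
P2 drop Q (R beats it: A:6>2 B:8>7 D:8>3)
P1 drop B (A beats it: R:9>5 S:7>5)
P1→{A,D} P2→{R,S}

IESDS → P1:{A,D} P2:{R,S}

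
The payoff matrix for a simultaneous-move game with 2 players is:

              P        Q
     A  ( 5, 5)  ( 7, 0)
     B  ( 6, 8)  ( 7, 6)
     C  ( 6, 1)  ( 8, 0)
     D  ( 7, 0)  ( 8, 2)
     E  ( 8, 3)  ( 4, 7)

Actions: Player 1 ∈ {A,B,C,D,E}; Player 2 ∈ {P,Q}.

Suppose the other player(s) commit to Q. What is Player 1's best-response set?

BR_1 = {C,D}

u_1(A vs Q) = 7
u_1(B vs Q) = 7
u_1(C vs Q) = 8
u_1(D vs Q) = 8
u_1(E vs Q) = 4
max payoff 8 at {C,D}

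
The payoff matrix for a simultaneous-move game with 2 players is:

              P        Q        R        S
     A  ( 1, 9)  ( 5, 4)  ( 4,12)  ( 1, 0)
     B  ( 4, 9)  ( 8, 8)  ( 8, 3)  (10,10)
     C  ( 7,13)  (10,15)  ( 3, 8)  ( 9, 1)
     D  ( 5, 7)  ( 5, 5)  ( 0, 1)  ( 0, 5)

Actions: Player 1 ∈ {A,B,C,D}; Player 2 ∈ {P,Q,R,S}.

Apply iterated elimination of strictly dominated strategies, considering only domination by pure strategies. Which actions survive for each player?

IESDS → P1:{B,C} P2:{P,Q,S}

P1 drop A (B beats it: P:4>1 Q:8>5 R:8>4 S:10>1)
P1 drop D (C beats it: P:7>5 Q:10>5 R:3>0 S:9>0)
P2 drop R (P beats it: B:9>3 C:13>8)
P1→{B,C} P2→{P,Q,S}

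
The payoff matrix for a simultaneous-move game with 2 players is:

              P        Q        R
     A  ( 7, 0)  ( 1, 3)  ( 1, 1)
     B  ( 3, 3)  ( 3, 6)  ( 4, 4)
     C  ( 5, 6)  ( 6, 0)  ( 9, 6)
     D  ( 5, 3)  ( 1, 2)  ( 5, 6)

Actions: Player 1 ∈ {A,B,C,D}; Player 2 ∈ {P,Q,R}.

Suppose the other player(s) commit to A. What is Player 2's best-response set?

P2 best: {Q}

u_2(P vs A) = 0
u_2(Q vs A) = 3
u_2(R vs A) = 1
max payoff 3 at {Q}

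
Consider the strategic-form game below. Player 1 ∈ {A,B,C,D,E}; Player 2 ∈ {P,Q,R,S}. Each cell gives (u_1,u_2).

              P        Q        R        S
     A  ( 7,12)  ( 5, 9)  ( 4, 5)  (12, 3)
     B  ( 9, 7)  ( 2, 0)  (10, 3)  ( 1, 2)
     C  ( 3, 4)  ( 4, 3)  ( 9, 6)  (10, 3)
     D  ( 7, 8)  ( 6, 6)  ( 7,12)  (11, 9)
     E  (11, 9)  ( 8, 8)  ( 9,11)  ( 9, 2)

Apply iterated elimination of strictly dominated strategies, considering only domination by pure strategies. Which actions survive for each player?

P2 drop Q (P beats it: A:12>9 B:7>0 C:4>3 D:8>6 E:9>8)
P2 drop S (R beats it: A:5>3 B:3>2 C:6>3 D:12>9 E:11>2)
P1 drop A (B beats it: P:9>7 R:10>4)
P1 drop C (B beats it: P:9>3 R:10>9)
P1 drop D (B beats it: P:9>7 R:10>7)
P1→{B,E} P2→{P,R}

Remaining: P1:{B,E} P2:{P,R}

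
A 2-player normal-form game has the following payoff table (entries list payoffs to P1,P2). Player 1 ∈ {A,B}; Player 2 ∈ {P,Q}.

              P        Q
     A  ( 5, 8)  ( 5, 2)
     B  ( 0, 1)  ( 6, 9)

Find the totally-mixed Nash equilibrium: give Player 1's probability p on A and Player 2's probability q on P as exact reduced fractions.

P1 indiff ⇒ q·5+(1-q)·5 = q·0+(1-q)·6 ⇒ q(5) = (1-q)(1) ⇒ q = 1/6
P2 indiff ⇒ p·8+(1-p)·1 = p·2+(1-p)·9 ⇒ p(6) = (1-p)(8) ⇒ p = 4/7

P1 mixes 4/7 on A; P2 mixes 1/6 on P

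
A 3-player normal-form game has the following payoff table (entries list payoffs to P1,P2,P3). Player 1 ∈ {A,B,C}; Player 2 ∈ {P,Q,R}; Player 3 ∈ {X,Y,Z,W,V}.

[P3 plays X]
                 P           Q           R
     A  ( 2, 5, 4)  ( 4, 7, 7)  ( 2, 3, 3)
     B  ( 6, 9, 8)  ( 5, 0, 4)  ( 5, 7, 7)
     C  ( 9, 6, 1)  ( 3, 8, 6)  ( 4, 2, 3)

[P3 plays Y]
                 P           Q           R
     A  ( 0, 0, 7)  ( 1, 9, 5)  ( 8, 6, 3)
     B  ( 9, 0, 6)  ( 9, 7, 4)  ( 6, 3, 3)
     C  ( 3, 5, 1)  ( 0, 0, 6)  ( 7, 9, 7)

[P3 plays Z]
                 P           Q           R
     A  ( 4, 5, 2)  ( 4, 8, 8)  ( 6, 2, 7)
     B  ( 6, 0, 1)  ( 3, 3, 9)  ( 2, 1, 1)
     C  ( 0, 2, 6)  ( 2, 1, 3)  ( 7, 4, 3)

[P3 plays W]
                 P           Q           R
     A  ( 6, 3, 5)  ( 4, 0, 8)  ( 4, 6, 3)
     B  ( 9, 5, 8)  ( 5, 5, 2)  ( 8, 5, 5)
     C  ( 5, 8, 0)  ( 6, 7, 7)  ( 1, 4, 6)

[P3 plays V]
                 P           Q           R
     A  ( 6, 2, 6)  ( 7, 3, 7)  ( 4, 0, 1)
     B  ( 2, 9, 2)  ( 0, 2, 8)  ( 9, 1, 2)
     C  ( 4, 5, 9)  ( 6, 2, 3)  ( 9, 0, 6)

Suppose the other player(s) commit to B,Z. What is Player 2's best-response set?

u_2(P vs B,Z) = 0
u_2(Q vs B,Z) = 3
u_2(R vs B,Z) = 1
max payoff 3 at {Q}

argmax u_2 = {Q}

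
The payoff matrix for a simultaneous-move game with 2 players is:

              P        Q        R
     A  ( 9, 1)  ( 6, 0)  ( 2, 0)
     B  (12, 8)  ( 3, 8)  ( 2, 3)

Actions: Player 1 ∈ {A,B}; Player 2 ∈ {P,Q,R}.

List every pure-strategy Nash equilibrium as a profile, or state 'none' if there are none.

Nash profiles: (B,P)

(A,P): not NE [P1→B gives 12>9]
(A,Q): not NE [P2→P gives 1>0]
(A,R): not NE [P2→P gives 1>0]
(B,P): NE
(B,Q): not NE [P1→A gives 6>3]
(B,R): not NE [P2→Q gives 8>3]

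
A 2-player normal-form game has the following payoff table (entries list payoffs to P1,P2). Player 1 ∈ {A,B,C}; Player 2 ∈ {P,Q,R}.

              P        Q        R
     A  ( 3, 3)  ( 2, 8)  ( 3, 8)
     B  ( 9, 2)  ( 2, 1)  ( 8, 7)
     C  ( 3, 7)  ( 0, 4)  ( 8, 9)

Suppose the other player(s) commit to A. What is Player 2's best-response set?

P2 best: {Q,R}

u_2(P vs A) = 3
u_2(Q vs A) = 8
u_2(R vs A) = 8
max payoff 8 at {Q,R}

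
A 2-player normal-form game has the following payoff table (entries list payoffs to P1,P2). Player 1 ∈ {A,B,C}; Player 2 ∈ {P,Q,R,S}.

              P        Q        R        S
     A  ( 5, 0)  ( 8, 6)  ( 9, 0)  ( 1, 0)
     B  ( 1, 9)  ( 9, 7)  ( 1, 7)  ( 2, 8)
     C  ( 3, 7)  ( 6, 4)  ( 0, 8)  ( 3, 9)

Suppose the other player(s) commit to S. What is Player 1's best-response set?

argmax u_1 = {C}

u_1(A vs S) = 1
u_1(B vs S) = 2
u_1(C vs S) = 3
max payoff 3 at {C}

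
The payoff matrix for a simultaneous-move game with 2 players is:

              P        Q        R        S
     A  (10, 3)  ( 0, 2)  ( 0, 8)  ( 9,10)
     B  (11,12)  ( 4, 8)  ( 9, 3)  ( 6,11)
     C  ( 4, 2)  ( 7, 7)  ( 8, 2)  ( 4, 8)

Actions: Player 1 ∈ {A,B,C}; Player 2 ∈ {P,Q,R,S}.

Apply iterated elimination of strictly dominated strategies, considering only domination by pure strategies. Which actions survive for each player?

Remaining: P1:{A,B} P2:{P,S}

P2 drop Q (S beats it: A:10>2 B:11>8 C:8>7)
P1 drop C (B beats it: P:11>4 R:9>8 S:6>4)
P2 drop R (S beats it: A:10>8 B:11>3)
P1→{A,B} P2→{P,S}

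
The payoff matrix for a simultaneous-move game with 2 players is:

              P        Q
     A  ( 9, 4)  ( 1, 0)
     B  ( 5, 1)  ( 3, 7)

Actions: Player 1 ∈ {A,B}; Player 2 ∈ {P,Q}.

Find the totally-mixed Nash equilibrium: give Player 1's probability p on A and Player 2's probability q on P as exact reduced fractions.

P1 indiff ⇒ q·9+(1-q)·1 = q·5+(1-q)·3 ⇒ q(4) = (1-q)(2) ⇒ q = 1/3
P2 indiff ⇒ p·4+(1-p)·1 = p·0+(1-p)·7 ⇒ p(4) = (1-p)(6) ⇒ p = 3/5

P1 mixes 3/5 on A; P2 mixes 1/3 on P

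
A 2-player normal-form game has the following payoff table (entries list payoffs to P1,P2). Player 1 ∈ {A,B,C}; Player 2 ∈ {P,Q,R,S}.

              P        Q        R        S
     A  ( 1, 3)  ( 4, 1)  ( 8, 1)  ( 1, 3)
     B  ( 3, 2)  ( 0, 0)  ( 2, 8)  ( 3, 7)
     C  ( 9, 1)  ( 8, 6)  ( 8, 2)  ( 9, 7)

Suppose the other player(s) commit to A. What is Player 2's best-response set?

u_2(P vs A) = 3
u_2(Q vs A) = 1
u_2(R vs A) = 1
u_2(S vs A) = 3
max payoff 3 at {P,S}

BR_2 = {P,S}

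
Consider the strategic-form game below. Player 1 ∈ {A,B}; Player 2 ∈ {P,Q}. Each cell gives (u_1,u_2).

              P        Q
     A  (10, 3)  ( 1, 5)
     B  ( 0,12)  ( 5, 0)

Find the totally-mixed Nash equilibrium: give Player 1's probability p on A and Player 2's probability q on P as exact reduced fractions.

P1 indiff ⇒ q·10+(1-q)·1 = q·0+(1-q)·5 ⇒ q(10) = (1-q)(4) ⇒ q = 2/7
P2 indiff ⇒ p·3+(1-p)·12 = p·5+(1-p)·0 ⇒ p(-2) = (1-p)(-12) ⇒ p = 6/7

p=6/7, q=2/7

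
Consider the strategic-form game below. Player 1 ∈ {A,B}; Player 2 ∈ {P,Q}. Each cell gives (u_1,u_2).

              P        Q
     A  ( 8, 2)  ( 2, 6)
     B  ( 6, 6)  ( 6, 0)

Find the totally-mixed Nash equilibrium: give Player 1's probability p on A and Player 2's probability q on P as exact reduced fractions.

P1 mixes 3/5 on A; P2 mixes 2/3 on P

P1 indiff ⇒ q·8+(1-q)·2 = q·6+(1-q)·6 ⇒ q(2) = (1-q)(4) ⇒ q = 2/3
P2 indiff ⇒ p·2+(1-p)·6 = p·6+(1-p)·0 ⇒ p(-4) = (1-p)(-6) ⇒ p = 3/5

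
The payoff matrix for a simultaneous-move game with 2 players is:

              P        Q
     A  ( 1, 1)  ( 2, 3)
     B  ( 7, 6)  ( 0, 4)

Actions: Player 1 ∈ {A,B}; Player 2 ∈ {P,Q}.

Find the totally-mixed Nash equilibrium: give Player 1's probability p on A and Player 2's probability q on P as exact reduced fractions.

p=1/2, q=1/4

P1 indiff ⇒ q·1+(1-q)·2 = q·7+(1-q)·0 ⇒ q(-6) = (1-q)(-2) ⇒ q = 1/4
P2 indiff ⇒ p·1+(1-p)·6 = p·3+(1-p)·4 ⇒ p(-2) = (1-p)(-2) ⇒ p = 1/2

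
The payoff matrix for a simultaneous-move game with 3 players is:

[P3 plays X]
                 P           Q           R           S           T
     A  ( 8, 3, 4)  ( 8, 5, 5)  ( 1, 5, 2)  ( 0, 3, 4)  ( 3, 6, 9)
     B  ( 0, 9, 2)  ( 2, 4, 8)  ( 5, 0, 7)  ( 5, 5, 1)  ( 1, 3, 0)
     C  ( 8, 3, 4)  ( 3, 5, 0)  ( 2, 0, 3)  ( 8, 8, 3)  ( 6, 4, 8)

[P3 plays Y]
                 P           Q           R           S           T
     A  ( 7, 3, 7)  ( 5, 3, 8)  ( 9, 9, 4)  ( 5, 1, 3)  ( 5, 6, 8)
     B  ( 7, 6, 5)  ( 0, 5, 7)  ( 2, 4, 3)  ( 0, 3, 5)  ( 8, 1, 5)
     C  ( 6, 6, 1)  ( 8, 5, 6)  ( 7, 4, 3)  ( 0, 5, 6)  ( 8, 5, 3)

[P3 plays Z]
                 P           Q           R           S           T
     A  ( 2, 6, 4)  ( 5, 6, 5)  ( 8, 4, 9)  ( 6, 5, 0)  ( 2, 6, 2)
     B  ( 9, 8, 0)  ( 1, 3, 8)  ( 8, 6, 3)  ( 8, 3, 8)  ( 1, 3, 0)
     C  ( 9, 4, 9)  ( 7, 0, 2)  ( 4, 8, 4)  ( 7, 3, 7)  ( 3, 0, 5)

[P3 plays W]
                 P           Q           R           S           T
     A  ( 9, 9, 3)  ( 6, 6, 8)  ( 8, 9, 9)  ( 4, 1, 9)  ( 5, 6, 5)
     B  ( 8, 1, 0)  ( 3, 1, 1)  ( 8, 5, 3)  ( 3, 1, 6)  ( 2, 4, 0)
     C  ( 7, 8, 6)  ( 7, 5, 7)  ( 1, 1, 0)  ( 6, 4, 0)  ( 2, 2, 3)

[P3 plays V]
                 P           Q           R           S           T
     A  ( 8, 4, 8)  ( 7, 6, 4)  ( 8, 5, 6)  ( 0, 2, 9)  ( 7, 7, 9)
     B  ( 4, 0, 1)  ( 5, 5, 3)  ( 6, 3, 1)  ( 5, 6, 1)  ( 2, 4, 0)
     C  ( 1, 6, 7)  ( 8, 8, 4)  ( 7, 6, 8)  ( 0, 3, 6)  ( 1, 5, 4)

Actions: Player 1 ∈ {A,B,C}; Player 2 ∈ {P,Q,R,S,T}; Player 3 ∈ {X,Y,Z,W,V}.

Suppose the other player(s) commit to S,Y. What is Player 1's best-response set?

P1 best: {A}

u_1(A vs S,Y) = 5
u_1(B vs S,Y) = 0
u_1(C vs S,Y) = 0
max payoff 5 at {A}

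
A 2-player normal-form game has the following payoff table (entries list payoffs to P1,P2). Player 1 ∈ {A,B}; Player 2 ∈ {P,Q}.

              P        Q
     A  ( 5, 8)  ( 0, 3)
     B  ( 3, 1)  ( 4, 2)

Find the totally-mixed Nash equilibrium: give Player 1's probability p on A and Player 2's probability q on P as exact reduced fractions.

P1 indiff ⇒ q·5+(1-q)·0 = q·3+(1-q)·4 ⇒ q(2) = (1-q)(4) ⇒ q = 2/3
P2 indiff ⇒ p·8+(1-p)·1 = p·3+(1-p)·2 ⇒ p(5) = (1-p)(1) ⇒ p = 1/6

P1 mixes 1/6 on A; P2 mixes 2/3 on P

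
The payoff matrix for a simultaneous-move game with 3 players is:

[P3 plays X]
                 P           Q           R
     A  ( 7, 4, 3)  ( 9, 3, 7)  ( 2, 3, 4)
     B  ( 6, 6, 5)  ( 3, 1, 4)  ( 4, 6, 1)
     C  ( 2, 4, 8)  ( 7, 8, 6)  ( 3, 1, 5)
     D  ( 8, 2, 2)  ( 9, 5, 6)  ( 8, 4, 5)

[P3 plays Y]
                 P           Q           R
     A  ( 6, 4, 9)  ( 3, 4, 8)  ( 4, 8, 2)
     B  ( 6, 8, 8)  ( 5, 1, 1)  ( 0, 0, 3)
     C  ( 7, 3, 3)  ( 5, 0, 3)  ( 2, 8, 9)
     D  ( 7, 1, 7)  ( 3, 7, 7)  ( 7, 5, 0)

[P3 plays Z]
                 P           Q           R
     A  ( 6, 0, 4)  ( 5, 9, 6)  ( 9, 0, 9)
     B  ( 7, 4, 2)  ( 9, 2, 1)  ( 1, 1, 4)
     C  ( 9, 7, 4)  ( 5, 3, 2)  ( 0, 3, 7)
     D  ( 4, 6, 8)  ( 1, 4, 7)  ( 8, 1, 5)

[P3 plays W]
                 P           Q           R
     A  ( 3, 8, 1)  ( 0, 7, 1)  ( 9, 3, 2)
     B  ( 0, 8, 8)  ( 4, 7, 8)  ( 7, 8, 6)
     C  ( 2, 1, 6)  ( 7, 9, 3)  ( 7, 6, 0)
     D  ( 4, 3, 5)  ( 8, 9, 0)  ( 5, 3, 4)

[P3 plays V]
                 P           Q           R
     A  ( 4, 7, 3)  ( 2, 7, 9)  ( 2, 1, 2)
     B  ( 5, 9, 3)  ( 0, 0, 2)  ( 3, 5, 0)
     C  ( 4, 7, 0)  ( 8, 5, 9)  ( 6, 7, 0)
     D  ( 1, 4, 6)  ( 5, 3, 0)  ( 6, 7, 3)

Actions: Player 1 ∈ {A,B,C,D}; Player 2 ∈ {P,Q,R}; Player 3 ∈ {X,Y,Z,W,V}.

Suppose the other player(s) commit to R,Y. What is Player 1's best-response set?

P1 best: {D}

u_1(A vs R,Y) = 4
u_1(B vs R,Y) = 0
u_1(C vs R,Y) = 2
u_1(D vs R,Y) = 7
max payoff 7 at {D}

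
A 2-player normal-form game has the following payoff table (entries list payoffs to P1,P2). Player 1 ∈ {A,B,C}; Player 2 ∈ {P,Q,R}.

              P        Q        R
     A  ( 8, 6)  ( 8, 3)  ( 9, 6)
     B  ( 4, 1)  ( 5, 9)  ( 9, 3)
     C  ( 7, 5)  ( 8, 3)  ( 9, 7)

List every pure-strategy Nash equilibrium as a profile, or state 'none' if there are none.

(A,P): NE
(A,Q): not NE [P2→R gives 6>3]
(A,R): NE
(B,P): not NE [P1→A gives 8>4; P2→Q gives 9>1]
(B,Q): not NE [P1→C gives 8>5]
(B,R): not NE [P2→Q gives 9>3]
(C,P): not NE [P1→A gives 8>7; P2→R gives 7>5]
(C,Q): not NE [P2→R gives 7>3]
(C,R): NE

Nash profiles: (A,P), (A,R), (C,R)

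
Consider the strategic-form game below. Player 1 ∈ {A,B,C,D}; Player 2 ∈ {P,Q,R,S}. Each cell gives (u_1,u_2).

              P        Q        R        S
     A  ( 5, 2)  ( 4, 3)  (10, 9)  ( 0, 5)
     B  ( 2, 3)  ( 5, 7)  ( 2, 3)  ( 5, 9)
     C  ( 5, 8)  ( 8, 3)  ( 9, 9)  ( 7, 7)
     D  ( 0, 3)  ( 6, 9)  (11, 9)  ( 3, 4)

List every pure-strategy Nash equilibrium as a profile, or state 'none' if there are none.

NE set: (D,R)

(A,P): not NE [P2→R gives 9>2]
(A,Q): not NE [P1→C gives 8>4; P2→R gives 9>3]
(A,R): not NE [P1→D gives 11>10]
(A,S): not NE [P1→C gives 7>0; P2→R gives 9>5]
(B,P): not NE [P1→C gives 5>2; P2→S gives 9>3]
(B,Q): not NE [P1→C gives 8>5; P2→S gives 9>7]
(B,R): not NE [P1→D gives 11>2; P2→S gives 9>3]
(B,S): not NE [P1→C gives 7>5]
(C,P): not NE [P2→R gives 9>8]
(C,Q): not NE [P2→R gives 9>3]
(C,R): not NE [P1→D gives 11>9]
(C,S): not NE [P2→R gives 9>7]
(D,P): not NE [P1→C gives 5>0; P2→R gives 9>3]
(D,Q): not NE [P1→C gives 8>6]
(D,R): NE
(D,S): not NE [P1→C gives 7>3; P2→R gives 9>4]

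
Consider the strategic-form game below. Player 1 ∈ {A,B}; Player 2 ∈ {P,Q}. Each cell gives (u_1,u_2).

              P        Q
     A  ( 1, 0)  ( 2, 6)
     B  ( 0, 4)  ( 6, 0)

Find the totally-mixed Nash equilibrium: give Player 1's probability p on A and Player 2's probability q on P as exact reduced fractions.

p=2/5, q=4/5

P1 indiff ⇒ q·1+(1-q)·2 = q·0+(1-q)·6 ⇒ q(1) = (1-q)(4) ⇒ q = 4/5
P2 indiff ⇒ p·0+(1-p)·4 = p·6+(1-p)·0 ⇒ p(-6) = (1-p)(-4) ⇒ p = 2/5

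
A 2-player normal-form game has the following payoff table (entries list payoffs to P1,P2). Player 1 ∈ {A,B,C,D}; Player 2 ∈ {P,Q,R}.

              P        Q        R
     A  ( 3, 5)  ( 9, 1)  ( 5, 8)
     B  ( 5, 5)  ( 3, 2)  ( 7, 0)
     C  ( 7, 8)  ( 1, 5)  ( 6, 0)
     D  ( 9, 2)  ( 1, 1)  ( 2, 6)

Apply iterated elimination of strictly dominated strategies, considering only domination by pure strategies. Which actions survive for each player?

Survivors P1:{B,C,D} P2:{P,R}

P2 drop Q (P beats it: A:5>1 B:5>2 C:8>5 D:2>1)
P1 drop A (B beats it: P:5>3 R:7>5)
P1→{B,C,D} P2→{P,R}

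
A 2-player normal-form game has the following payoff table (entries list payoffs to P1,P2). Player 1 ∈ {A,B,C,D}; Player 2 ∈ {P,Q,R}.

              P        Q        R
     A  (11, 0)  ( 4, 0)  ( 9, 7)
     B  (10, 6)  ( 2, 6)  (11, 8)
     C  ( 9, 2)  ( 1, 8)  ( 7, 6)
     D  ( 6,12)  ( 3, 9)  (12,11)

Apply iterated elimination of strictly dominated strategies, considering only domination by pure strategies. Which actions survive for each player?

IESDS → P1:{A,B,D} P2:{P,R}

P1 drop C (A beats it: P:11>9 Q:4>1 R:9>7)
P2 drop Q (R beats it: A:7>0 B:8>6 D:11>9)
P1→{A,B,D} P2→{P,R}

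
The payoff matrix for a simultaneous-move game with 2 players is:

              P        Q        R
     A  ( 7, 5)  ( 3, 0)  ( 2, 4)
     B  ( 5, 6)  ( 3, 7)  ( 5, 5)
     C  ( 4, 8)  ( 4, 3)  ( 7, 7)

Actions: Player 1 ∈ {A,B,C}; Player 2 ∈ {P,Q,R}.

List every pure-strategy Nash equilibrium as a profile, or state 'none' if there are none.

NE set: (A,P)

(A,P): NE
(A,Q): not NE [P1→C gives 4>3; P2→P gives 5>0]
(A,R): not NE [P1→C gives 7>2; P2→P gives 5>4]
(B,P): not NE [P1→A gives 7>5; P2→Q gives 7>6]
(B,Q): not NE [P1→C gives 4>3]
(B,R): not NE [P1→C gives 7>5; P2→Q gives 7>5]
(C,P): not NE [P1→A gives 7>4]
(C,Q): not NE [P2→P gives 8>3]
(C,R): not NE [P2→P gives 8>7]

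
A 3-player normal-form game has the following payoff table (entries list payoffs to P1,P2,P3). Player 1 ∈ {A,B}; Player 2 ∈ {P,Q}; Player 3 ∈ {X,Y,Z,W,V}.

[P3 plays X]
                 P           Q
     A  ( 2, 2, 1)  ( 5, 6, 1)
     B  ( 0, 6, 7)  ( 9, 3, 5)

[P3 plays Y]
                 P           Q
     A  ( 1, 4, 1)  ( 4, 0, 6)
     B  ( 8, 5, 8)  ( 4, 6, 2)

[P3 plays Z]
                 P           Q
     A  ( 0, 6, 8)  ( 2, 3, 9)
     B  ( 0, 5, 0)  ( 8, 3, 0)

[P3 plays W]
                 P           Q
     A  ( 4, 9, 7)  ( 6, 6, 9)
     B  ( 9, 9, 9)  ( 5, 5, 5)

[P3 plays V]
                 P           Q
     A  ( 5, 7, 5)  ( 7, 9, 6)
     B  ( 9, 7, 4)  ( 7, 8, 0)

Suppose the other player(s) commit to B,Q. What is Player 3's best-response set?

argmax u_3 = {X,W}

u_3(X vs B,Q) = 5
u_3(Y vs B,Q) = 2
u_3(Z vs B,Q) = 0
u_3(W vs B,Q) = 5
u_3(V vs B,Q) = 0
max payoff 5 at {X,W}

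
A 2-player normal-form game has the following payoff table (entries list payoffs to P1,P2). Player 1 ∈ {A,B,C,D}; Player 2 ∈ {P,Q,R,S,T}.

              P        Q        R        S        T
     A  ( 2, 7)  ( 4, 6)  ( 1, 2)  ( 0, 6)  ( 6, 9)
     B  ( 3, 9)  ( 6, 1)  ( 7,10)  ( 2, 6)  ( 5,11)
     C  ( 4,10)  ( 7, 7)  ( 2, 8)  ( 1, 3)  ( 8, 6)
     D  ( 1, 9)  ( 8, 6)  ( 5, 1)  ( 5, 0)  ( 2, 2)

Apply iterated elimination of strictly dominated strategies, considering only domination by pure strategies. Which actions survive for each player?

Survivors P1:{B,C} P2:{P,R,T}

P1 drop A (C beats it: P:4>2 Q:7>4 R:2>1 S:1>0 T:8>6)
P2 drop Q (P beats it: B:9>1 C:10>7 D:9>6)
P2 drop S (P beats it: B:9>6 C:10>3 D:9>0)
P1 drop D (B beats it: P:3>1 R:7>5 T:5>2)
P1→{B,C} P2→{P,R,T}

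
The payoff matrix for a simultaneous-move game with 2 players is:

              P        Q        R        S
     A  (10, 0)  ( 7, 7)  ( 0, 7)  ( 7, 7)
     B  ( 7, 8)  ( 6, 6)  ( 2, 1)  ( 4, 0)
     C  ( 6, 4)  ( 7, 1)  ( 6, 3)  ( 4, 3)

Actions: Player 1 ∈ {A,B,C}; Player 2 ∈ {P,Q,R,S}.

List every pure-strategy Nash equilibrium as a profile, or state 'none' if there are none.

(A,P): not NE [P2→S gives 7>0]
(A,Q): NE
(A,R): not NE [P1→C gives 6>0]
(A,S): NE
(B,P): not NE [P1→A gives 10>7]
(B,Q): not NE [P1→C gives 7>6; P2→P gives 8>6]
(B,R): not NE [P1→C gives 6>2; P2→P gives 8>1]
(B,S): not NE [P1→A gives 7>4; P2→P gives 8>0]
(C,P): not NE [P1→A gives 10>6]
(C,Q): not NE [P2→P gives 4>1]
(C,R): not NE [P2→P gives 4>3]
(C,S): not NE [P1→A gives 7>4; P2→P gives 4>3]

NE set: (A,Q), (A,S)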